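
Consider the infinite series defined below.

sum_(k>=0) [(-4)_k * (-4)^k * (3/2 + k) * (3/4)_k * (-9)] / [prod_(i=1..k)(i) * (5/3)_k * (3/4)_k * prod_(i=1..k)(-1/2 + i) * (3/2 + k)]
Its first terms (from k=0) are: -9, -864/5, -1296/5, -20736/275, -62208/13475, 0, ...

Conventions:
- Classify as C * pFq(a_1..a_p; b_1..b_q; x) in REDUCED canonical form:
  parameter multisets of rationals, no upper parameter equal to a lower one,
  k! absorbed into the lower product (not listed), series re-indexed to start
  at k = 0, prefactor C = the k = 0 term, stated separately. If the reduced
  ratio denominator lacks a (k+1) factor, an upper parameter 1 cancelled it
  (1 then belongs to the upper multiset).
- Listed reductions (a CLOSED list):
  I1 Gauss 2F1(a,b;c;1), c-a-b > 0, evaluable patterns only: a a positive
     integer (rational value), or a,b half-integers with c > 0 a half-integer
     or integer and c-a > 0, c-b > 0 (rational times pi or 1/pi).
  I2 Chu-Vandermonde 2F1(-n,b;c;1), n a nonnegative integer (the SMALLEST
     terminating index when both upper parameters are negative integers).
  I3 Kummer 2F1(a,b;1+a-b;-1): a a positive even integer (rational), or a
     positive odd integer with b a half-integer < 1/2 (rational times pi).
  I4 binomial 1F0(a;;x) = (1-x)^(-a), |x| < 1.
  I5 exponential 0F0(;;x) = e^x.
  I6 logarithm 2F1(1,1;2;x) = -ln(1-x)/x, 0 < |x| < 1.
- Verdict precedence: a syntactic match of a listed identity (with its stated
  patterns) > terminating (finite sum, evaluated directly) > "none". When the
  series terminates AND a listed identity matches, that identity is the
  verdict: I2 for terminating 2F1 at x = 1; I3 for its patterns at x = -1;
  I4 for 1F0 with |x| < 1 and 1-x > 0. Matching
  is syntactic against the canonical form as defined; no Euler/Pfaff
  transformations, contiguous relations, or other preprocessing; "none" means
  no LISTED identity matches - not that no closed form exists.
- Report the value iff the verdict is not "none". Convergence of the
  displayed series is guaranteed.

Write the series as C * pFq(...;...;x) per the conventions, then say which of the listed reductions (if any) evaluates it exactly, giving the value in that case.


Key step: with t_0 = -9, the product of the first k integers (prefactor -9) is k!.
Consecutive-term ratio: r(k) = (-4) * (k-4) / [(k+1/2) (k+5/3) (k+1)] - poly over poly, x = (-4) from leading terms; C = -9 at k = 0.

Canonical form: C = -9 times 1F2 with upper {-4}, lower {1/2, 5/3}, x = -4. Verdict: terminating - the sum ends at index 4 because -4 is a negative integer; exact evaluation follows. Exact value: -7020747/13475.


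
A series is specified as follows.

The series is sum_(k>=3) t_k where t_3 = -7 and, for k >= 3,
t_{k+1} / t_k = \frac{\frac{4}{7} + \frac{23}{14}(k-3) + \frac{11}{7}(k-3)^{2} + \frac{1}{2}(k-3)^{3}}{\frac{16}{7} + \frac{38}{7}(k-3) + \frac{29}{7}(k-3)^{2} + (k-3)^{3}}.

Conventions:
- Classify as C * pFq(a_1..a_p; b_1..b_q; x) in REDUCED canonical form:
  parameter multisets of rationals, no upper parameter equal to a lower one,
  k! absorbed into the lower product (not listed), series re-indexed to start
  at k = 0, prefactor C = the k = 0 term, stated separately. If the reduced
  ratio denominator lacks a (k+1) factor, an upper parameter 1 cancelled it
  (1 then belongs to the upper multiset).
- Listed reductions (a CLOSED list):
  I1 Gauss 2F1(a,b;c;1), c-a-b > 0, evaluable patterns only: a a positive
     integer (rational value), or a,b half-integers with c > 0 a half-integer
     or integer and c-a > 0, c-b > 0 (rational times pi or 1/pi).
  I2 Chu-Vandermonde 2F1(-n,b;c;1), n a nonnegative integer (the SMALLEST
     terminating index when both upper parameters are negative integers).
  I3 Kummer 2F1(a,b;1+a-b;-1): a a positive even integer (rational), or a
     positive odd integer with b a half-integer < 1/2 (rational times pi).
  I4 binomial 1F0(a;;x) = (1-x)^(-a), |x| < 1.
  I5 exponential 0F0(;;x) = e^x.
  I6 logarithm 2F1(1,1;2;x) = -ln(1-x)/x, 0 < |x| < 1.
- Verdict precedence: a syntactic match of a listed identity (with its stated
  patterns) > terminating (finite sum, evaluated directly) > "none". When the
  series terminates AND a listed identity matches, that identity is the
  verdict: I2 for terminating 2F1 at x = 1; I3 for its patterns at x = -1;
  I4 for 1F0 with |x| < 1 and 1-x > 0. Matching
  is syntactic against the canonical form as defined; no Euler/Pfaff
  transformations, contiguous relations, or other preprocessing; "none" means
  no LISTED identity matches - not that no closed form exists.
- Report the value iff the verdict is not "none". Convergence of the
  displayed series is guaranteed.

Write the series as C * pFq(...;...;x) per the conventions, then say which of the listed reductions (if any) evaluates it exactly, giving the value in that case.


With C = -7: the canonical form is 2F1(1, 1; 2; \frac{1}{2}). Verdict: this is logarithm (I6) (the logarithm: parameters (1,1;2), x = \frac{1}{2}). Sum: 14 \cdot \ln\left(\frac{1}{2}\right).

The tell: x = \frac{1}{2} and the parameter 8/7 appears in both the upper and lower lists and cancels.
Step ratio: r(k) = \frac{1}{2} * (k+1) (k+1) / [(k+2) (k+1)] - rational in k, leading ratio \frac{1}{2}; with t_0 = -7, classification follows.


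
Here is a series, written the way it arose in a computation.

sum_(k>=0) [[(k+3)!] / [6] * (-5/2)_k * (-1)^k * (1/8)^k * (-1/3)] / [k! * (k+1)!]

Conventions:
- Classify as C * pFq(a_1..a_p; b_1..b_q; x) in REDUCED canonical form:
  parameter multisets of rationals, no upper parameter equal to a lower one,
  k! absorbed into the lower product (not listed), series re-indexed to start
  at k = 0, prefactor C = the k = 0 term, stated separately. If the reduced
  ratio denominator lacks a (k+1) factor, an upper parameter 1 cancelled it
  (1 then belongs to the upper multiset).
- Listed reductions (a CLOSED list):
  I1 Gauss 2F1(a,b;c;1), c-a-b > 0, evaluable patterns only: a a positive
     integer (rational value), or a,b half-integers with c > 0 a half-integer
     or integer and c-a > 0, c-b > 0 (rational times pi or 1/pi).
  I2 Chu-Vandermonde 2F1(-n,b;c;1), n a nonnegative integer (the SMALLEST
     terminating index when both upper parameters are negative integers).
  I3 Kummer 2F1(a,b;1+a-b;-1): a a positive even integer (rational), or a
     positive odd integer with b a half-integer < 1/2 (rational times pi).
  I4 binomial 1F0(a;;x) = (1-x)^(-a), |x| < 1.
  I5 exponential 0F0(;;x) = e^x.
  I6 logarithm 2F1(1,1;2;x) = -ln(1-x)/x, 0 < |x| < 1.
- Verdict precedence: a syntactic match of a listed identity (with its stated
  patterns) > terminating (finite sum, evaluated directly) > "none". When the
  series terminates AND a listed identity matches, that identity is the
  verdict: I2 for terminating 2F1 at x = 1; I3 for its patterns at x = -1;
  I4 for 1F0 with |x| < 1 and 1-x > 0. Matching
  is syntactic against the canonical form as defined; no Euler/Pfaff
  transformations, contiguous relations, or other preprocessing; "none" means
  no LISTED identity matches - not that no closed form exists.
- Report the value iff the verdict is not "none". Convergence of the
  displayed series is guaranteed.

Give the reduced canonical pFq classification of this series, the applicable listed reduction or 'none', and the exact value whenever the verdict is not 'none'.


At argument -1/8: a 2F1 with upper {-5/2, 4}, lower {2}, scaled by C = -1/3. Verdict: none - at argument -1/8 the multisets {-5/2, 4} ; {2} match no listed identity.

Key observation: from the first term -1/3: the (-1)^k factor (C = -1/3) folds into the argument's sign.
Adjacent-term ratio: r(k) = (-1/8) * (k-5/2) (k+4) / [(k+2) (k+1)] - rational in k. x = (-1/8); t_0 = -1/3; negate the roots.


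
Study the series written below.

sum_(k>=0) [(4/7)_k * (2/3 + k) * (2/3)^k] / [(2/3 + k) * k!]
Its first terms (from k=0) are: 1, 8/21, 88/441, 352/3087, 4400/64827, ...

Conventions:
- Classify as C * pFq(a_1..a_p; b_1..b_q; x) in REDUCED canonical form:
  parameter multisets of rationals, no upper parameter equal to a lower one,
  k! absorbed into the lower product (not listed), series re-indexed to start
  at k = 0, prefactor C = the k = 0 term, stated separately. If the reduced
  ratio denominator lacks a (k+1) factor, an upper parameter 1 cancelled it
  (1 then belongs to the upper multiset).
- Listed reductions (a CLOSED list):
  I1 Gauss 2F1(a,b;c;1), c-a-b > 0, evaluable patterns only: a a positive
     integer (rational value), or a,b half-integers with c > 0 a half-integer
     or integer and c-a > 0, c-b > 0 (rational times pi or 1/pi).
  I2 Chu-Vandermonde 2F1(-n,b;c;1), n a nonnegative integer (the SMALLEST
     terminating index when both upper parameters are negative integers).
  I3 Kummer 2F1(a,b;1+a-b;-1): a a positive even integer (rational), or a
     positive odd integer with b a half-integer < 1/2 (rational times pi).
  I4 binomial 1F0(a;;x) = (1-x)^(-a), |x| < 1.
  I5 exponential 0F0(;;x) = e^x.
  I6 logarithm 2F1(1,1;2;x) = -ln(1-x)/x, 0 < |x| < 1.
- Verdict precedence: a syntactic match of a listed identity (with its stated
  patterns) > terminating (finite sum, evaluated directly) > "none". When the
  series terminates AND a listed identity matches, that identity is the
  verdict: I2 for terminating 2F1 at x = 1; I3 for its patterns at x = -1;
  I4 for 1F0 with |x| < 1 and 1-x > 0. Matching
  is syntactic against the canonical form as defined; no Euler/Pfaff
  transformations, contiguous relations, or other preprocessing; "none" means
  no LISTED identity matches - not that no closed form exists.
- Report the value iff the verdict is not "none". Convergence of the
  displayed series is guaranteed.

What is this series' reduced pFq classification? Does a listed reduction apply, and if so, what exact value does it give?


First insight: x = (2/3) and the factor k + 2/3 cancels (top and bottom), leaving prefactor 1.
Ratio: r(k) = (2/3) * (k+4/7) / [(k+1)] - rational; roots negated = parameters, x = (2/3), C = 1.

Classification (C = 1): 1F0 with upper {4/7}, lower {-}, argument x = 2/3. Verdict: the binomial series (I4) fires (the 1F0 binomial series: exponent -4/7, x = 2/3). Its exact value is (1/3)^(-4/7).


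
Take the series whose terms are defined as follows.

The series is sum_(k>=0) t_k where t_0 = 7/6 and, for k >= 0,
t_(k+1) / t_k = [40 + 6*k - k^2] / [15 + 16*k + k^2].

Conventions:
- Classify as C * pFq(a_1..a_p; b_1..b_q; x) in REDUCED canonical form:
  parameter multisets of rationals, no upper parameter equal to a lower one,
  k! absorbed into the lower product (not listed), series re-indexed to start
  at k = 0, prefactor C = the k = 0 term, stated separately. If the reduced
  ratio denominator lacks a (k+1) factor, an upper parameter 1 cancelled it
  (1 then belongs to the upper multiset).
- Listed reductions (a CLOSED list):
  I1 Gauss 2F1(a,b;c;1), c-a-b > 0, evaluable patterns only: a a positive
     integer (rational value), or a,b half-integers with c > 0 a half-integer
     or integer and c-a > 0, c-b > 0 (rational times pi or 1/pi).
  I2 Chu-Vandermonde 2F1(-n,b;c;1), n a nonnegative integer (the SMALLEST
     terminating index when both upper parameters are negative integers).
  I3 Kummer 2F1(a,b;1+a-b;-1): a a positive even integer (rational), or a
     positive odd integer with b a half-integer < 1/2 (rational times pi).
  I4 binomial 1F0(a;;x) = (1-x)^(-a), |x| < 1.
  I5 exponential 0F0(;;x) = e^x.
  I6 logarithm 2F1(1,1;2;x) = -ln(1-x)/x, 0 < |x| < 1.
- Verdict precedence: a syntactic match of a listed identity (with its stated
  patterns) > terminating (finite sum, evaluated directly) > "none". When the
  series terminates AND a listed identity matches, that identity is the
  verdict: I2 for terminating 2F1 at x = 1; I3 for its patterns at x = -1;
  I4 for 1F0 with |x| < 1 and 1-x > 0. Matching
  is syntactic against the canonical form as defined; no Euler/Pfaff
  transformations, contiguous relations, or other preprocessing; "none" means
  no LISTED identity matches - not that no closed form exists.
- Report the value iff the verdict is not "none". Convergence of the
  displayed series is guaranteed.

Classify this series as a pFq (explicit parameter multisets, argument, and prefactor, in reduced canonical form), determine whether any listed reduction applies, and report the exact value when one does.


This is 7/6 * 2F1(-10, 4; 15; -1) in reduced canonical form. Verdict: Kummer's theorem (I3) applies (x = -1; c = 15 equals 1+a-b for upper {-10, 4}: listed pattern). Hence: 637/36.

The tell: x = (-1) and the expanded ratio factors over Q; prefactor 7/6, roots give parameters.
Adjacent-term ratio: r(k) = (-1) * (k-10) (k+4) / [(k+15) (k+1)] ; factor over Q: parameters, x = (-1), and C = 7/6.


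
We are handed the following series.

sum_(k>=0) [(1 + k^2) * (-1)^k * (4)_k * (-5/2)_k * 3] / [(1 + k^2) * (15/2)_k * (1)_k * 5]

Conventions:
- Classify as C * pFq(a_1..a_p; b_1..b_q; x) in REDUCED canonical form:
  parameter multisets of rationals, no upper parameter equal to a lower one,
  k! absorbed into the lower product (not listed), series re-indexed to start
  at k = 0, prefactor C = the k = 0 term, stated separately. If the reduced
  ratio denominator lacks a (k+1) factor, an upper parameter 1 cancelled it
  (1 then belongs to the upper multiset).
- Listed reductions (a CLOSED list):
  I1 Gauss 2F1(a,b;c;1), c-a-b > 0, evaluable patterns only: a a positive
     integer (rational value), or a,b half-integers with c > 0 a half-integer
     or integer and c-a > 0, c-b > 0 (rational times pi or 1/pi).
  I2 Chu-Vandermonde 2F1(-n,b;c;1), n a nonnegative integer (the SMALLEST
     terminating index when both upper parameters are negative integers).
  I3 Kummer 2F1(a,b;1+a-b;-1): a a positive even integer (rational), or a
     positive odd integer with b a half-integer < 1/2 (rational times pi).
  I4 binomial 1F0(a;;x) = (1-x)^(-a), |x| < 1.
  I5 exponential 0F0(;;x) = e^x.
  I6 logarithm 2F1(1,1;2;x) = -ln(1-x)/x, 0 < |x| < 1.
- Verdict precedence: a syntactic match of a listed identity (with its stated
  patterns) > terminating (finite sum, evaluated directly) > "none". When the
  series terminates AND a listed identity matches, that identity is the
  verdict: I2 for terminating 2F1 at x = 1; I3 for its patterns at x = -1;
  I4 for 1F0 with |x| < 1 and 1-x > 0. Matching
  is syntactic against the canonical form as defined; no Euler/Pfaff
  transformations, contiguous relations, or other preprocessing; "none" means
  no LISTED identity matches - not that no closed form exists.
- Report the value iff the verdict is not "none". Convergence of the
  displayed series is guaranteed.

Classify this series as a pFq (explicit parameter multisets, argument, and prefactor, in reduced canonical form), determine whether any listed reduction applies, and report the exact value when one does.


Key step: x = (-1) and the constant factors (C = 3/5) combine into one prefactor.
Step ratio: r(k) = (-1) * (k-5/2) (k+4) / [(k+15/2) (k+1)] - rational in k, leading ratio (-1); with t_0 = 3/5, classification follows.

Classification (C = 3/5): 2F1 with upper {-5/2, 4}, lower {15/2}, argument x = -1. Verdict: this is the Kummer evaluation I3 (x = -1; c = 15/2 equals 1+a-b for upper {-5/2, 4}: listed pattern). Hence: 143/80.


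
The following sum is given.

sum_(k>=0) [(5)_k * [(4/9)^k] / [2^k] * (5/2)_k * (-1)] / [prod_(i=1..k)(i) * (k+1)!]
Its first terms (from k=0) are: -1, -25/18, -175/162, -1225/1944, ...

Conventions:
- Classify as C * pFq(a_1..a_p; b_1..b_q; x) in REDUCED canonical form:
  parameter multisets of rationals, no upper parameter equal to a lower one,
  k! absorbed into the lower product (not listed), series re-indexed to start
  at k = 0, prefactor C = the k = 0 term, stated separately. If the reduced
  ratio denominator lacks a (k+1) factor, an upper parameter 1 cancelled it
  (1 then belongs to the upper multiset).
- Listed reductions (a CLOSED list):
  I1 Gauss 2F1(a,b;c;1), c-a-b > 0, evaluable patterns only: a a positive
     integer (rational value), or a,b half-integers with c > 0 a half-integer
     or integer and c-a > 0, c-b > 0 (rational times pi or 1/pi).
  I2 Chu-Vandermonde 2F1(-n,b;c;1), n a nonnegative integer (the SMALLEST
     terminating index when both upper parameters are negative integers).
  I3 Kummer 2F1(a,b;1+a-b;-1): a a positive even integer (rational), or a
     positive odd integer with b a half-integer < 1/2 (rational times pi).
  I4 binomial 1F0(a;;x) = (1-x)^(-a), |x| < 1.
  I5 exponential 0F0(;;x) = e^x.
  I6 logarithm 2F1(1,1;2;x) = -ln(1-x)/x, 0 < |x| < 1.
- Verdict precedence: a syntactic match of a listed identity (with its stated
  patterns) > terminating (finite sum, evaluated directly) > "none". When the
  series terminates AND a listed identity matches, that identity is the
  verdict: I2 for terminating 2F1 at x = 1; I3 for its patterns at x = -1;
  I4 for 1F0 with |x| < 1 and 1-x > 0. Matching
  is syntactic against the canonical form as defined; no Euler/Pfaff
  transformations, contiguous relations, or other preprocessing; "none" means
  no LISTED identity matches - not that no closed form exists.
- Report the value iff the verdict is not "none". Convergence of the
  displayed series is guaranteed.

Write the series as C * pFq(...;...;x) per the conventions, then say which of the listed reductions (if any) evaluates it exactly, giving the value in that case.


Key observation: t_0 = -1 here, and the two k-th powers (C = -1) combine into one argument.
Term ratio: r(k) = (2/9) * (k+5/2) (k+5) / [(k+2) (k+1)] - rational in k, leading ratio (2/9); with t_0 = -1, classification follows.

The series (x = 2/9) is 2F1: upper {5/2, 5}, lower {2}, prefactor -1. Verdict: none. A 2F1 with upper {5/2, 5} fits none of I1-I6 at x = 2/9; the sum runs forever.


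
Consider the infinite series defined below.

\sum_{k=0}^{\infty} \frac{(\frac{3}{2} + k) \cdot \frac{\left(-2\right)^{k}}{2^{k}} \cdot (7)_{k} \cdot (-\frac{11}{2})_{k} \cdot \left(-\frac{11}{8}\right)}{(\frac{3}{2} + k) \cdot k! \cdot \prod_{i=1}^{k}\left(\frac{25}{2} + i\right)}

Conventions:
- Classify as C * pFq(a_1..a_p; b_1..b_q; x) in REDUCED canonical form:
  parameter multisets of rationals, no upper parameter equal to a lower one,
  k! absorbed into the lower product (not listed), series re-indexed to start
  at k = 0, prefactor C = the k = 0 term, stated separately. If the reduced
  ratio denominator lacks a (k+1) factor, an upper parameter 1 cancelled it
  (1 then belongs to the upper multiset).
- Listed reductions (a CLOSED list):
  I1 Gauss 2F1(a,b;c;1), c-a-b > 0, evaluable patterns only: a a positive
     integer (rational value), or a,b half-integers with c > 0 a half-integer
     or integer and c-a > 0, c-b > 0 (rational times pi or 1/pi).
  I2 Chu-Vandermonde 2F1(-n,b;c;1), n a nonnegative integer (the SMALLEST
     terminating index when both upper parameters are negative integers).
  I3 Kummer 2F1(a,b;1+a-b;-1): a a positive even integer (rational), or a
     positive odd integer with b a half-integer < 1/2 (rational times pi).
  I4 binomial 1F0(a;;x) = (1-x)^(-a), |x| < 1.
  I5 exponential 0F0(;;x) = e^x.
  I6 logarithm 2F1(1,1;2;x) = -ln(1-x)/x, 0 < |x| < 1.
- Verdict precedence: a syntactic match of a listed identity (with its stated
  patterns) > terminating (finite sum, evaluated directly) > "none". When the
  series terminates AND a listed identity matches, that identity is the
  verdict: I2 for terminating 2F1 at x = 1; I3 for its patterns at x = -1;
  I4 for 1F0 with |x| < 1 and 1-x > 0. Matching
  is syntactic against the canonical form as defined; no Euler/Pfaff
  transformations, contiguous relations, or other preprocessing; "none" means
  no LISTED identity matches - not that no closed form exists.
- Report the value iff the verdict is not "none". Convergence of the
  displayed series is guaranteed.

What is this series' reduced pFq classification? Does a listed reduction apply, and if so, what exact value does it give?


With C = -\frac{11}{8}: the canonical form is 2F1(-\frac{11}{2}, 7; \frac{27}{2}; -1). Verdict: the Kummer evaluation I3 fires (x = -1; c = \frac{27}{2} equals 1+a-b for upper {-\frac{11}{2}, 7}: listed pattern). Sum: \left(-\frac{10225089875}{2147483648}\right) \cdot \pi.

The tell: from the first term -\frac{11}{8}: striking the common factor k + 3/2 reduces the term (C = -11/8, x = -1).
Term ratio: r(k) = -1 * (k-\frac{11}{2}) (k+7) / [(k+\frac{27}{2}) (k+1)] - rational in k. x = -1; t_0 = -\frac{11}{8}; negate the roots.


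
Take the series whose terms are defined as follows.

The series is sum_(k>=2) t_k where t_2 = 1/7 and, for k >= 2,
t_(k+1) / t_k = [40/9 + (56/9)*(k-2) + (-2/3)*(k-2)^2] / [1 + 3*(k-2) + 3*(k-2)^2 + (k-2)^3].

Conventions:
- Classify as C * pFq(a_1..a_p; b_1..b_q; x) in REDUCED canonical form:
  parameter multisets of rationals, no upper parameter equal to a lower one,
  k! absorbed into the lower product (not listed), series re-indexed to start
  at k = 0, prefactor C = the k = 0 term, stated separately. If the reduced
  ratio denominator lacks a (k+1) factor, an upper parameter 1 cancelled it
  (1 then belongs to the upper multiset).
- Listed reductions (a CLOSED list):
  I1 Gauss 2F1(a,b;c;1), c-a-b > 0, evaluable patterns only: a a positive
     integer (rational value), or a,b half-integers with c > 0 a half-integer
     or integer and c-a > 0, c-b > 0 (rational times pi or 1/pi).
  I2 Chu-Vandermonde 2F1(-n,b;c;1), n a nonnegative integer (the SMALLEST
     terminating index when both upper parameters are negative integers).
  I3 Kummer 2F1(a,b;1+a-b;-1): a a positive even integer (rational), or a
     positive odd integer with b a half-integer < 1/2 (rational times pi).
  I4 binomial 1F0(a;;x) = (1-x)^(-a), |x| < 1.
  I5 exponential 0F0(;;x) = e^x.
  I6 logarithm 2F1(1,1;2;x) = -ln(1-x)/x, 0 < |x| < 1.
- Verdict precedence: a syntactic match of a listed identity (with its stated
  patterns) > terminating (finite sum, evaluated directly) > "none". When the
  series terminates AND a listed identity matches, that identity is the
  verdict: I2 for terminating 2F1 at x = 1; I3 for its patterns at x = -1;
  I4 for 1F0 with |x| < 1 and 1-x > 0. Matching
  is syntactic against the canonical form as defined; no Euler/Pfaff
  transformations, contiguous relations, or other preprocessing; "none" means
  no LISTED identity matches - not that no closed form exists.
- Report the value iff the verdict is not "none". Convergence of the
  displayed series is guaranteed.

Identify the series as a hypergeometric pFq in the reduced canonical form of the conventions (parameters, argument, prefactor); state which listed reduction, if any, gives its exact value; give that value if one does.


The tell: from the first term 1/7: the expanded ratio factors over Q; prefactor 1/7, roots give parameters.
Step ratio: r(k) = (-2/3) * (k-10) (k+2/3) / [(k+1) (k+1) (k+1)] - rational in k. x = (-2/3); t_0 = 1/7; negate the roots.

With C = 1/7: the canonical form is 2F2(-10, 2/3; 1, 1; -2/3). Verdict: terminating (-10 upstairs). 11 nonzero terms in all; added directly. Value: 8485222986799189/4003438679618175.


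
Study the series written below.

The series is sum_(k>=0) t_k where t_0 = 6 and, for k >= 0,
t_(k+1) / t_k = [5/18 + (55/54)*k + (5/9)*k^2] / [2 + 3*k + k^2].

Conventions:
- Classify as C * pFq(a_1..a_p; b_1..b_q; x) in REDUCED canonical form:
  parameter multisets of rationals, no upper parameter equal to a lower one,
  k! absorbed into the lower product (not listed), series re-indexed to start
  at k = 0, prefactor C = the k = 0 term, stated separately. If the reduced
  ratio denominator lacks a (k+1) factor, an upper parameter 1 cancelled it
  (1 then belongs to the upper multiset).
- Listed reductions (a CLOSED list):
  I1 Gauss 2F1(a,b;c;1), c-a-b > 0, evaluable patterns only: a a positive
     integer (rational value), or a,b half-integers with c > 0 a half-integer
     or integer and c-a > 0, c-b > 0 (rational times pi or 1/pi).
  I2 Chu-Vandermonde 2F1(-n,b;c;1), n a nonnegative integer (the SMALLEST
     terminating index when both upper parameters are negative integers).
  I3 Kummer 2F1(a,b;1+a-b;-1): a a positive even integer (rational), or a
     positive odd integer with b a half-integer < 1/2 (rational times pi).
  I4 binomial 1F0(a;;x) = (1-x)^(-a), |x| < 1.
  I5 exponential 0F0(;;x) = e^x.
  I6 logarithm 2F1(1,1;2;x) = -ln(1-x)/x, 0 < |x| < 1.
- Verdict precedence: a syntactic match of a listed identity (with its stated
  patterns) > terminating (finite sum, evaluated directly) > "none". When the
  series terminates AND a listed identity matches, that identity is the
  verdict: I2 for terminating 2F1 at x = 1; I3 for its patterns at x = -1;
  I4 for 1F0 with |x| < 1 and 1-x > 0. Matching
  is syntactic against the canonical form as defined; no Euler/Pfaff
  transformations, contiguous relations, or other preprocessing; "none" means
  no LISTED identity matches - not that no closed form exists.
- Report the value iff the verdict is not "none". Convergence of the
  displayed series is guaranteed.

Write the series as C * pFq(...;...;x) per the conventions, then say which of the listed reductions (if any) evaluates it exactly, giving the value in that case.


Classification (C = 6): 2F1 with upper {1/3, 3/2}, lower {2}, argument x = 5/9. Verdict: none (x = 5/9): each listed identity misses the multisets {1/3, 3/2} ; {2}.

First insight: from the first term 6: factor the ratio over Q (C = 6, x = 5/9): negated roots = parameters.
Term ratio: r(k) = (5/9) * (k+1/3) (k+3/2) / [(k+2) (k+1)] - rational in k. x = (5/9); t_0 = 6; negate the roots.


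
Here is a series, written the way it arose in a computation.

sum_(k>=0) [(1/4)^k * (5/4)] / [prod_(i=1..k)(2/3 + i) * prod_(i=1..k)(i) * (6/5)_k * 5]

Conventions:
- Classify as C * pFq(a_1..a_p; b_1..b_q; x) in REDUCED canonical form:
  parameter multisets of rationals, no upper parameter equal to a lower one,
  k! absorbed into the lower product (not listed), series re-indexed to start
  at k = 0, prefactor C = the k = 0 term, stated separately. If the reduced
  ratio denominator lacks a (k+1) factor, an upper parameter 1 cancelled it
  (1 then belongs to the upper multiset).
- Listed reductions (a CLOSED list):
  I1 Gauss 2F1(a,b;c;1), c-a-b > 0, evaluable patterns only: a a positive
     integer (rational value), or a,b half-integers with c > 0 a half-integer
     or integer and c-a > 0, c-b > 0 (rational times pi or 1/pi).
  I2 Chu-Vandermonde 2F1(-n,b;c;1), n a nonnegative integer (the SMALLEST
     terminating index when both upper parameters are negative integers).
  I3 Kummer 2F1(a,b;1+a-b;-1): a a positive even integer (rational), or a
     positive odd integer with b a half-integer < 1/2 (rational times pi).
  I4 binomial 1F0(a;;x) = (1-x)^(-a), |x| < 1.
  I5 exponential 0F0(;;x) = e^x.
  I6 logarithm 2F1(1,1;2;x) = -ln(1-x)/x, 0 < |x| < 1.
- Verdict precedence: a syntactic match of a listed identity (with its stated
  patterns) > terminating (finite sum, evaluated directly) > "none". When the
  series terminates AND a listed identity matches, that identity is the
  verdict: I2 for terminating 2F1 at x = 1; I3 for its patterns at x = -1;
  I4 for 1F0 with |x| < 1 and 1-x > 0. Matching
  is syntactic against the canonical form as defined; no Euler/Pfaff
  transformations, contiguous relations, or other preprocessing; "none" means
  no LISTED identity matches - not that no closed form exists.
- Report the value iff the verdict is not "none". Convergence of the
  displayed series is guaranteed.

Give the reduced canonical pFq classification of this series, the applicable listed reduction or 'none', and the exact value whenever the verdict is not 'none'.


Prefactor 1/4, argument 1/4: 0F2 with upper {-} over lower {6/5, 5/3}. Verdict: none - at argument 1/4 the multisets {-} ; {6/5, 5/3} match no listed identity.

Key observation: t_0 = 1/4 here, and the constant factors (prefactor 1/4) combine into one prefactor.
Step ratio: r(k) = (1/4) * 1 / [(k+6/5) (k+5/3) (k+1)] - rational; roots negated = parameters, x = (1/4), C = 1/4.


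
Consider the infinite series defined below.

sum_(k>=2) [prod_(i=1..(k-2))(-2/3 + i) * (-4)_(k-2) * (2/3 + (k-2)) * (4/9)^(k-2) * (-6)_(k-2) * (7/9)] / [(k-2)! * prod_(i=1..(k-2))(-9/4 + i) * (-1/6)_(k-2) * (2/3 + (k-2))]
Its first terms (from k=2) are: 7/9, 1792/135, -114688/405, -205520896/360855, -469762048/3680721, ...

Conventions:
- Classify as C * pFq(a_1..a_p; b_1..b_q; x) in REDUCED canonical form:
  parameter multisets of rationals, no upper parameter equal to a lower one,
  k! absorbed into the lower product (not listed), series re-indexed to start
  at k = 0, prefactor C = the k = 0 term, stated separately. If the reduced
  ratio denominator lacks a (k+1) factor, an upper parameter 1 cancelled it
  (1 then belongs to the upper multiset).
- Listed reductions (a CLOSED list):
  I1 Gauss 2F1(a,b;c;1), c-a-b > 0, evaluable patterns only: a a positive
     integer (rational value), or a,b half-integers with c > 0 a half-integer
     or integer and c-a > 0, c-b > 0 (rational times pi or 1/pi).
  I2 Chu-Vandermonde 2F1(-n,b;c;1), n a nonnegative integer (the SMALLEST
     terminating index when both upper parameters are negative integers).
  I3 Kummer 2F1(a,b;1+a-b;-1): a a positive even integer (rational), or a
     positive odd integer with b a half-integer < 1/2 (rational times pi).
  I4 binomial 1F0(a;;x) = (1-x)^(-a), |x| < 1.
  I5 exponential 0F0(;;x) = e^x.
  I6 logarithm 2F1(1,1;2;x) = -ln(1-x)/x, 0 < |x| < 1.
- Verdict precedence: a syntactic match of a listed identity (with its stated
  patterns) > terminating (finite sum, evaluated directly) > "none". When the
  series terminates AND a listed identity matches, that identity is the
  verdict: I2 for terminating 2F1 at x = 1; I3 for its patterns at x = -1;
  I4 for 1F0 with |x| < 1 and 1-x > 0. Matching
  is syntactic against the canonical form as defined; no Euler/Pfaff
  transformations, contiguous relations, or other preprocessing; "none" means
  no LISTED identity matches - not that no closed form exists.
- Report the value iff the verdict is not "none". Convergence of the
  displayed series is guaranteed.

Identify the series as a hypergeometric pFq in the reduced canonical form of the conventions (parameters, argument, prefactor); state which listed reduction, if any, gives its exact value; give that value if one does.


x = 4/9 here; the reduced form reads 3F2, upper {-6, -4, 1/3}, lower {-5/4, -1/6}, C = 7/9. Verdict: terminating - no listed pattern fits, but -4 in the upper list cuts the series at k = 4; direct evaluation. Sum: -17783308613/18403605.

First insight: from the first term 7/9: the lower running product (C = 7/9, x = 4/9) is a rising factorial.
Consecutive-term ratio: r(k) = (4/9) * (k-6) (k-4) (k+1/3) / [(k-5/4) (k-1/6) (k+1)] - poly over poly, x = (4/9) from leading terms; C = 7/9 at k = 0.


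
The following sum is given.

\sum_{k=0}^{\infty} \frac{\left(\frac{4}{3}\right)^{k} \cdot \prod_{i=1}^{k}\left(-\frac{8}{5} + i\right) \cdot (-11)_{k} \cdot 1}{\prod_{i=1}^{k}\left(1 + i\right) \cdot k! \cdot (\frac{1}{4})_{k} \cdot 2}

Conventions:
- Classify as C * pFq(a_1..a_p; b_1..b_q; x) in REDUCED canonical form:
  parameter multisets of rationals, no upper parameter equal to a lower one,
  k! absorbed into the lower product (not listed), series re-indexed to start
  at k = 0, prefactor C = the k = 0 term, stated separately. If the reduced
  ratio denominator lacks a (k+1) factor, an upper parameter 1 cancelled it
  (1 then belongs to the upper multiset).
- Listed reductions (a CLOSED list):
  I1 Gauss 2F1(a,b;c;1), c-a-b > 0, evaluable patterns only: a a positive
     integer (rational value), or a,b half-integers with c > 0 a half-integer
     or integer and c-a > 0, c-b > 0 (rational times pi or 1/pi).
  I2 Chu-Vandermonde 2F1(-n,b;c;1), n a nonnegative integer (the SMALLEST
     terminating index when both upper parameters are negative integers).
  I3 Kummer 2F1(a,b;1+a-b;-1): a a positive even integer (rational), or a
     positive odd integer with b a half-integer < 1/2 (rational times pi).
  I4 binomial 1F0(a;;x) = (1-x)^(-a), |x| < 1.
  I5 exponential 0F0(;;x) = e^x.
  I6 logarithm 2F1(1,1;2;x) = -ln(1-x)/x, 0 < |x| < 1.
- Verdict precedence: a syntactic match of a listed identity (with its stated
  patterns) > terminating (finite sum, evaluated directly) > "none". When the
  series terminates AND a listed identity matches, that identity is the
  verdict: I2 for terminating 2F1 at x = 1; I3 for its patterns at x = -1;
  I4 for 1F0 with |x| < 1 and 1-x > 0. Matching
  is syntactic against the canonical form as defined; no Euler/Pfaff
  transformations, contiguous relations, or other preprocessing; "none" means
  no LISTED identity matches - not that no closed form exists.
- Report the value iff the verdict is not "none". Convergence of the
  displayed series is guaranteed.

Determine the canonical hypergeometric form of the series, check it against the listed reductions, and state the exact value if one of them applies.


The series (x = \frac{4}{3}) is 2F2: upper {-11, -\frac{3}{5}}, lower {\frac{1}{4}, 2}, prefactor \frac{1}{2}. Verdict: terminating - upper parameter -11 makes this a finite sum (last index 11), evaluated exactly. Hence: \frac{343200255572169280180801}{59905343850402832031250}.

Key step: t_0 being \frac{1}{2}, the constant factors (C = 1/2) combine into one prefactor.
Consecutive-term ratio: r(k) = \frac{4}{3} * (k-11) (k-\frac{3}{5}) / [(k+\frac{1}{4}) (k+2) (k+1)] ; factor over Q: parameters, x = \frac{4}{3}, and C = \frac{1}{2}.


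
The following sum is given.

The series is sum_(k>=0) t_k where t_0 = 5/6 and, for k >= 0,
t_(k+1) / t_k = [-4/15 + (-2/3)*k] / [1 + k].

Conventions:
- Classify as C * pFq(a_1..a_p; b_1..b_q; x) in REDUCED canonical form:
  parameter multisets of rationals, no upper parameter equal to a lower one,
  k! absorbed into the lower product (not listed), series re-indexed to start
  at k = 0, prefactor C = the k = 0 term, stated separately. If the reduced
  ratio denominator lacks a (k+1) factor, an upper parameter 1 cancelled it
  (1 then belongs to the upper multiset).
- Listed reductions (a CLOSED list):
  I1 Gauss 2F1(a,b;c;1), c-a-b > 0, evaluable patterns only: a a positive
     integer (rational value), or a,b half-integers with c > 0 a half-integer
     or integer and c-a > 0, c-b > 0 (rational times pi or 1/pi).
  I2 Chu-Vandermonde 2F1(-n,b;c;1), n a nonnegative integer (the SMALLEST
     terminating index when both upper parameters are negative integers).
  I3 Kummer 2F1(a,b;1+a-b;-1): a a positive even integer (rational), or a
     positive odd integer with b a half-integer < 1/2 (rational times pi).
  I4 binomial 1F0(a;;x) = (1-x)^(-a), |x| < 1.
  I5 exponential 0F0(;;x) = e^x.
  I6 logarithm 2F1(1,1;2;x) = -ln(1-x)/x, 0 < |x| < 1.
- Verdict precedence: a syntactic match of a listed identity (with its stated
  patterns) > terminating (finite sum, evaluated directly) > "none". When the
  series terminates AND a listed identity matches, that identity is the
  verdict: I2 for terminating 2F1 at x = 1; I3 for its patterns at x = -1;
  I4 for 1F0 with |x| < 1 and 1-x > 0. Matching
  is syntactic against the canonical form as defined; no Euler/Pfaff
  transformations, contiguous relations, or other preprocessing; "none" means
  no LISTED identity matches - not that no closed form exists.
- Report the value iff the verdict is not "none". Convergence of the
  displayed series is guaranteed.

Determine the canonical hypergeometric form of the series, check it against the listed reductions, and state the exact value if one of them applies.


Reduced: x = -2/3, 1F0, upper = {2/5}, lower = {-}, C = 5/6. Verdict: this is binomial (I4) (the 1F0 binomial series: exponent -2/5, x = -2/3). Value: (5/6) * (5/3)^(-2/5).

Key observation: x = (-2/3) and roots of the ratio polynomials (prefactor 5/6) are the negated parameters.
Step ratio: r(k) = (-2/3) * (k+2/5) / [(k+1)] - poly over poly, x = (-2/3) from leading terms; C = 5/6 at k = 0.


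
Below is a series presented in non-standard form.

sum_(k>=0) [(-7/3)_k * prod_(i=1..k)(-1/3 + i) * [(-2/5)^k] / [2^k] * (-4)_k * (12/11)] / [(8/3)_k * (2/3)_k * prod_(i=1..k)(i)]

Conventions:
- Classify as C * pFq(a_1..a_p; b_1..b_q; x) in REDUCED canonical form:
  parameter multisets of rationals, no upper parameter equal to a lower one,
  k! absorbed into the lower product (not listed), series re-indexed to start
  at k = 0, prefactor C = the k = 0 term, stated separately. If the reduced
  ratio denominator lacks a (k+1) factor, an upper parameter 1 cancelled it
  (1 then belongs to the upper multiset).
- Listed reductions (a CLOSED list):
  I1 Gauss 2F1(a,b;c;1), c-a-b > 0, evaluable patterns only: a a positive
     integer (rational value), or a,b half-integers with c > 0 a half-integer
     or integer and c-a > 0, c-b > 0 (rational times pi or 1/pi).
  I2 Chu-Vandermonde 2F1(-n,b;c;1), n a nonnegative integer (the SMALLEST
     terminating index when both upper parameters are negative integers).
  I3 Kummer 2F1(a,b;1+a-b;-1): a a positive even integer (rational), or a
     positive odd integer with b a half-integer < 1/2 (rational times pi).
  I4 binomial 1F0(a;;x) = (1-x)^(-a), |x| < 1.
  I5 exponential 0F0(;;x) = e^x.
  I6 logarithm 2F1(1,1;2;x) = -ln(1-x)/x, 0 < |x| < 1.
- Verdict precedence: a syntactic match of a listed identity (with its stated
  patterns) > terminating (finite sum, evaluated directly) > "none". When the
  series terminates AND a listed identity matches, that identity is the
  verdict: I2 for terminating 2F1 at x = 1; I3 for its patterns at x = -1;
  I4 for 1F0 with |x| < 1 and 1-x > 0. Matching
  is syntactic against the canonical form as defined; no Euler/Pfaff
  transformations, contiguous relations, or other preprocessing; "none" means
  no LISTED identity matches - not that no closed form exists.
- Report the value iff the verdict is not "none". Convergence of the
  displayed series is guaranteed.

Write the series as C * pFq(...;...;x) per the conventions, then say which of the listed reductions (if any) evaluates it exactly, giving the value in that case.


At argument -1/5: a 2F1 with upper {-4, -7/3}, lower {8/3}, scaled by C = 12/11. Verdict: terminating at k = 4: the factor (-4)_k kills every later term; summing the 5 survivors is exact. Its exact value is 526824/1285625.

First insight: with t_0 = 12/11, the two k-th powers (C = 12/11) combine into one argument.
Term ratio: r(k) = (-1/5) * (k-4) (k-7/3) / [(k+8/3) (k+1)] - rational; roots negated = parameters, x = (-1/5), C = 12/11.


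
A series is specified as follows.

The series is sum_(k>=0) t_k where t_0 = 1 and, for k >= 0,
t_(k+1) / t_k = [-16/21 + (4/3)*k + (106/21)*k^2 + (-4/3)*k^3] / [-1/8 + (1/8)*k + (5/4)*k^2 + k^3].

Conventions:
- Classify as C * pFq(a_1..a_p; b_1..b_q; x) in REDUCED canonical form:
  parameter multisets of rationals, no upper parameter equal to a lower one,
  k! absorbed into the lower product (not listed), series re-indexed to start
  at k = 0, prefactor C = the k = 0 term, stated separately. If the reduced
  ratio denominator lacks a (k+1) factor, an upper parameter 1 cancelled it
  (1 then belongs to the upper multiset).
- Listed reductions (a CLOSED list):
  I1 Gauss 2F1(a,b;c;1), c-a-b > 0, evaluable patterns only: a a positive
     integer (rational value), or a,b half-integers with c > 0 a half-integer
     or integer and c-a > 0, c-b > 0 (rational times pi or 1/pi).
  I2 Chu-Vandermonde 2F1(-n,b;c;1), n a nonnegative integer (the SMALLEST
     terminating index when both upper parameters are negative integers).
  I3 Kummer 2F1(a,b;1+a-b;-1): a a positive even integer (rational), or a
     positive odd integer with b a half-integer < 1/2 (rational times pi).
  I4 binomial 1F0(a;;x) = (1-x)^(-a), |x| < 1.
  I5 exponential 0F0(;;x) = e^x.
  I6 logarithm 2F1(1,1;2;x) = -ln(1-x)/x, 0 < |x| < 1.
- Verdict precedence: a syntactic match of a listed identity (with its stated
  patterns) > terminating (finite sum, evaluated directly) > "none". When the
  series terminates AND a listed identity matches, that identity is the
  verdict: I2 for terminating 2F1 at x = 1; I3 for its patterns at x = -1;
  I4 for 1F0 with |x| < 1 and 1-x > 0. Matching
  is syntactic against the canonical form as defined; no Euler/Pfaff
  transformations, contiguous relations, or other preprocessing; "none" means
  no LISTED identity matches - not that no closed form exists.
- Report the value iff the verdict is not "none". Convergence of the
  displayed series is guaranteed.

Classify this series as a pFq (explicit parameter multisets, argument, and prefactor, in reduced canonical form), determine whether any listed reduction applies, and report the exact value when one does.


Prefactor 1, argument -4/3: 2F1 with upper {-4, -2/7} over lower {-1/4}. Verdict: terminating at k = 4: the factor (-4)_k kills every later term; summing the 5 survivors is exact. Sum: 481306813/14975037.

Key step: t_0 being 1, the ratio is unreduced: k + 1/2 divides both sides (C = 1).
Ratio: r(k) = (-4/3) * (k-4) (k-2/7) / [(k-1/4) (k+1)] - rational in k, leading ratio (-4/3); with t_0 = 1, classification follows.
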